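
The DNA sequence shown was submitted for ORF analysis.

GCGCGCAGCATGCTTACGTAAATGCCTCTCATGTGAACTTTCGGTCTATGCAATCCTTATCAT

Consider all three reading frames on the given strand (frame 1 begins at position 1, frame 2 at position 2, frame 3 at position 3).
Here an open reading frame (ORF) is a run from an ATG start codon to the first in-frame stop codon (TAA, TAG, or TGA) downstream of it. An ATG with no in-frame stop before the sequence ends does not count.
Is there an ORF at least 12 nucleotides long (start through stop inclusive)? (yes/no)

yes

Frame 1: GCG CGC AGC ATG CTT ACG TAA ATG CCT CTC ATG TGA ACT TTC GGT CTA TGC AAT CCT TAT CAT — ATG at 10, stop TAA at 19 → 12 nt; ATG at 22, stop TGA at 34 → 15 nt; ATG at 31, stop TGA at 34 → 6 nt.
Frame 2: CGC GCA GCA TGC TTA CGT AAA TGC CTC TCA TGT GAA CTT TCG GTC TAT GCA ATC CTT ATC — no ATG→stop ORF.
Frame 3: GCG CAG CAT GCT TAC GTA AAT GCC TCT CAT GTG AAC TTT CGG TCT ATG CAA TCC TTA TCA — no ATG→stop ORF.
Frame 1 has an ORF of 12 nucleotides (positions 10–21) ≥ 12, so yes.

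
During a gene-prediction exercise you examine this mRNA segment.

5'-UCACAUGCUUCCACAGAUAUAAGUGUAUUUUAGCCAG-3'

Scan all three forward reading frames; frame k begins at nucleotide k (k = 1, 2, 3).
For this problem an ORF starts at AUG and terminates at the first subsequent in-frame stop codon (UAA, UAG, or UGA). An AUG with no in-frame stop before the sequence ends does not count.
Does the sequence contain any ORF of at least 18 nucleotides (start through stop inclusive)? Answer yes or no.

Frame 1: UCA CAU GCU UCC ACA GAU AUA AGU GUA UUU UAG CCA — no AUG→stop ORF.
Frame 2: CAC AUG CUU CCA CAG AUA UAA GUG UAU UUU AGC CAG — AUG at 5, stop UAA at 20 → 18 nt.
Frame 3: ACA UGC UUC CAC AGA UAU AAG UGU AUU UUA GCC — no AUG→stop ORF.
Frame 2 has an ORF of 18 nucleotides (positions 5–22) ≥ 18, so yes.

yes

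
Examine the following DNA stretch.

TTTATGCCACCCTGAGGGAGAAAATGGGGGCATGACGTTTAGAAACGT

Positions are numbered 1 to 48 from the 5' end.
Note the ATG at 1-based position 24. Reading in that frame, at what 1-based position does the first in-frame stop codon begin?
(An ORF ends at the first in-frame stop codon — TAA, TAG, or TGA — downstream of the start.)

33

Codons from position 24: ATG (24–26), GGG (27–29), GCA (30–32), TGA (33–35).
TGA is a stop codon; it begins at position 33.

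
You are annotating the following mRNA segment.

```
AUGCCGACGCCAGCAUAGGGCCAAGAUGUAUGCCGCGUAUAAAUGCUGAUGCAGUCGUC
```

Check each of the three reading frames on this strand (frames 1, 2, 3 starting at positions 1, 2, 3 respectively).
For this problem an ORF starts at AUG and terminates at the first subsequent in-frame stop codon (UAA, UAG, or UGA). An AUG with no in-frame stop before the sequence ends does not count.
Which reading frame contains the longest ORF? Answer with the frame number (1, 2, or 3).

2

Frame 1: AUG CCG ACG CCA GCA UAG GGC CAA GAU GUA UGC CGC GUA UAA AUG CUG AUG CAG UCG — AUG at 1, stop UAG at 16 → 18 nt.
Frame 2: UGC CGA CGC CAG CAU AGG GCC AAG AUG UAU GCC GCG UAU AAA UGC UGA UGC AGU CGU — AUG at 26, stop UGA at 47 → 24 nt.
Frame 3: GCC GAC GCC AGC AUA GGG CCA AGA UGU AUG CCG CGU AUA AAU GCU GAU GCA GUC GUC — no AUG→stop ORF.
Longest ORF is 24 nt in frame 2 (positions 26–49).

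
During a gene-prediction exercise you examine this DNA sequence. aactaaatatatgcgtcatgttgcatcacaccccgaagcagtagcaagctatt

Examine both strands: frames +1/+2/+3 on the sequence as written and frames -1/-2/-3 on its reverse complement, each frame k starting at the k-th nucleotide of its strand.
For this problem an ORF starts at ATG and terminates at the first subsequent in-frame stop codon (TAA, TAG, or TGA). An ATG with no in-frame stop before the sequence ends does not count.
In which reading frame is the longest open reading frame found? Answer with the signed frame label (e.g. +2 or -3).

+3

Reverse complement (5'→3'): AATAGCTTGCTACTGCTTCGGGGTGTGATGCAACATGACGCATATATTTAGTT
Frame +1: AAC TAA ATA TAT GCG TCA TGT TGC ATC ACA CCC CGA AGC AGT AGC AAG CTA — no ATG→stop ORF.
Frame +2: ACT AAA TAT ATG CGT CAT GTT GCA TCA CAC CCC GAA GCA GTA GCA AGC TAT — no ATG→stop ORF.
Frame +3: CTA AAT ATA TGC GTC ATG TTG CAT CAC ACC CCG AAG CAG TAG CAA GCT ATT — ATG at 18, stop TAG at 42 → 27 nt.
Frame -1: AAT AGC TTG CTA CTG CTT CGG GGT GTG ATG CAA CAT GAC GCA TAT ATT TAG — ATG at 28, stop TAG at 49 → 24 nt.
Frame -2: ATA GCT TGC TAC TGC TTC GGG GTG TGA TGC AAC ATG ACG CAT ATA TTT AGT — no ATG→stop ORF.
Frame -3: TAG CTT GCT ACT GCT TCG GGG TGT GAT GCA ACA TGA CGC ATA TAT TTA GTT — no ATG→stop ORF.
Longest ORF is 27 nt in frame +3 (positions 18–44).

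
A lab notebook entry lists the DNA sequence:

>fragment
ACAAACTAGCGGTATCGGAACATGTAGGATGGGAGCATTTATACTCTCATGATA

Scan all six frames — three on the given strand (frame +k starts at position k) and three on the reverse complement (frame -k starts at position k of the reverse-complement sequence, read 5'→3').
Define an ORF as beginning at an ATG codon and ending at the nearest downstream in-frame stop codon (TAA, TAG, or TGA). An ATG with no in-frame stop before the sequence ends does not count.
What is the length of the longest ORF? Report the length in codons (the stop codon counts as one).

Reverse complement (5'→3'): TATCATGAGAGTATAAATGCTCCCATCCTACATGTTCCGATACCGCTAGTTTGT
Frame +1: ACA AAC TAG CGG TAT CGG AAC ATG TAG GAT GGG AGC ATT TAT ACT CTC ATG ATA — ATG at 22, stop TAG at 25 → 6 nt.
Frame +2: CAA ACT AGC GGT ATC GGA ACA TGT AGG ATG GGA GCA TTT ATA CTC TCA TGA — ATG at 29, stop TGA at 50 → 24 nt.
Frame +3: AAA CTA GCG GTA TCG GAA CAT GTA GGA TGG GAG CAT TTA TAC TCT CAT GAT — no ATG→stop ORF.
Frame -1: TAT CAT GAG AGT ATA AAT GCT CCC ATC CTA CAT GTT CCG ATA CCG CTA GTT TGT — no ATG→stop ORF.
Frame -2: ATC ATG AGA GTA TAA ATG CTC CCA TCC TAC ATG TTC CGA TAC CGC TAG TTT — ATG at 5, stop TAA at 14 → 12 nt; ATG at 17, stop TAG at 47 → 33 nt; ATG at 32, stop TAG at 47 → 18 nt.
Frame -3: TCA TGA GAG TAT AAA TGC TCC CAT CCT ACA TGT TCC GAT ACC GCT AGT TTG — no ATG→stop ORF.
Longest: frame -2, positions 17–49, 33 nt = 11 codons = 10 aa. → 11 codons.

11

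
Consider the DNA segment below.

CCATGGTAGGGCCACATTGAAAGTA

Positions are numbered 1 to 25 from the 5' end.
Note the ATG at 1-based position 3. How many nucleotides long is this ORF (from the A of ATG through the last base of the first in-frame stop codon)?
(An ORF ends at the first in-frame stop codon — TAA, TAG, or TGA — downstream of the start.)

Codons from position 3: ATG (3–5), GTA (6–8), GGG (9–11), CCA (12–14), CAT (15–17), TGA (18–20).
TGA is the first in-frame stop; ORF spans 3–20, 18 nucleotides.

18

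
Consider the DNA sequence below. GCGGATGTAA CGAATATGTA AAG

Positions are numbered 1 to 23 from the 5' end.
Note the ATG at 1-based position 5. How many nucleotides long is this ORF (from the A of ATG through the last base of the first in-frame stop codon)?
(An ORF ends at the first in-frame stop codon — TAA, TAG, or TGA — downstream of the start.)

6

Codons from position 5: ATG (5–7), TAA (8–10).
TAA is the first in-frame stop; ORF spans 5–10, 6 nucleotides.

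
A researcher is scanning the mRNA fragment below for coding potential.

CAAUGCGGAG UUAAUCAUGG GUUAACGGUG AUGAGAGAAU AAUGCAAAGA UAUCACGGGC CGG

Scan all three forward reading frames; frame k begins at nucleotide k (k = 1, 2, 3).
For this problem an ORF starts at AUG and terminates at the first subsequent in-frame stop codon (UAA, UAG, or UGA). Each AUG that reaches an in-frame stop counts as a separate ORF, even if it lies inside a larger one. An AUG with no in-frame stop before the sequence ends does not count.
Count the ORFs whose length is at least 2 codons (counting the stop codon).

3

Frame 1: CAA UGC GGA GUU AAU CAU GGG UUA ACG GUG AUG AGA GAA UAA UGC AAA GAU AUC ACG GGC CGG — AUG at 31, stop UAA at 40 → 12 nt.
Frame 2: AAU GCG GAG UUA AUC AUG GGU UAA CGG UGA UGA GAG AAU AAU GCA AAG AUA UCA CGG GCC — AUG at 17, stop UAA at 23 → 9 nt.
Frame 3: AUG CGG AGU UAA UCA UGG GUU AAC GGU GAU GAG AGA AUA AUG CAA AGA UAU CAC GGG CCG — AUG at 3, stop UAA at 12 → 12 nt.
ORFs ≥ 2 codons: frame 1 31–42 (4 codons), frame 2 17–25 (3 codons), frame 3 3–14 (4 codons). Count = 3.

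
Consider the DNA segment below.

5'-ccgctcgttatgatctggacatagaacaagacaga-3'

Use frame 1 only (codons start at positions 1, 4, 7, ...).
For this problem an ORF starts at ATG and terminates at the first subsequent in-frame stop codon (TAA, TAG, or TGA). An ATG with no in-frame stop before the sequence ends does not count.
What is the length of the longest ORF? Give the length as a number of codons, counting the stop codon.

5

Frame 1: CCG CTC GTT ATG ATC TGG ACA TAG AAC AAG ACA — ATG at 10, stop TAG at 22 → 15 nt.
Longest: frame 1, positions 10–24, 15 nt = 5 codons = 4 aa. → 5 codons.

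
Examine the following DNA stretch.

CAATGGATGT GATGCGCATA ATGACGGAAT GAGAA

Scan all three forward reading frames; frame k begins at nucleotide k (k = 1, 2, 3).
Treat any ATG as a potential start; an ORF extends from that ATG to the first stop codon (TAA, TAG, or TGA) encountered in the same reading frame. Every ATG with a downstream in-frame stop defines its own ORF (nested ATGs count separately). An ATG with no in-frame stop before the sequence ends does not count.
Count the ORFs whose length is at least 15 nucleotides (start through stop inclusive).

2

Frame 1: CAA TGG ATG TGA TGC GCA TAA TGA CGG AAT GAG — ATG at 7, stop TGA at 10 → 6 nt.
Frame 2: AAT GGA TGT GAT GCG CAT AAT GAC GGA ATG AGA — no ATG→stop ORF.
Frame 3: ATG GAT GTG ATG CGC ATA ATG ACG GAA TGA GAA — ATG at 3, stop TGA at 30 → 30 nt; ATG at 12, stop TGA at 30 → 21 nt; ATG at 21, stop TGA at 30 → 12 nt.
ORFs ≥ 15 nucleotides: frame 3 3–32 (30 nucleotides), frame 3 12–32 (21 nucleotides). Count = 2.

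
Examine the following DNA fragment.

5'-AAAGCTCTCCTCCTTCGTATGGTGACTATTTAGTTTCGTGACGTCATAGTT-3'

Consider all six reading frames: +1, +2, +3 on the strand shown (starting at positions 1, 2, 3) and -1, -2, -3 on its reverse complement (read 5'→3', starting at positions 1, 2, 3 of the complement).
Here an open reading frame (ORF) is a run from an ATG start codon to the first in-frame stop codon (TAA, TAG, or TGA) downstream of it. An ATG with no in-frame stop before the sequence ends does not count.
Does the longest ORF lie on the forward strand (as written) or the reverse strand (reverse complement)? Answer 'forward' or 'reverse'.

reverse

Reverse complement (5'→3'): AACTATGACGTCACGAAACTAAATAGTCACCATACGAAGGAGGAGAGCTTT
Frame +1: AAA GCT CTC CTC CTT CGT ATG GTG ACT ATT TAG TTT CGT GAC GTC ATA GTT — ATG at 19, stop TAG at 31 → 15 nt.
Frame +2: AAG CTC TCC TCC TTC GTA TGG TGA CTA TTT AGT TTC GTG ACG TCA TAG — no ATG→stop ORF.
Frame +3: AGC TCT CCT CCT TCG TAT GGT GAC TAT TTA GTT TCG TGA CGT CAT AGT — no ATG→stop ORF.
Frame -1: AAC TAT GAC GTC ACG AAA CTA AAT AGT CAC CAT ACG AAG GAG GAG AGC TTT — no ATG→stop ORF.
Frame -2: ACT ATG ACG TCA CGA AAC TAA ATA GTC ACC ATA CGA AGG AGG AGA GCT — ATG at 5, stop TAA at 20 → 18 nt.
Frame -3: CTA TGA CGT CAC GAA ACT AAA TAG TCA CCA TAC GAA GGA GGA GAG CTT — no ATG→stop ORF.
Forward-strand max 15 nt; reverse-strand max 18 nt. The reverse strand has the longer ORF.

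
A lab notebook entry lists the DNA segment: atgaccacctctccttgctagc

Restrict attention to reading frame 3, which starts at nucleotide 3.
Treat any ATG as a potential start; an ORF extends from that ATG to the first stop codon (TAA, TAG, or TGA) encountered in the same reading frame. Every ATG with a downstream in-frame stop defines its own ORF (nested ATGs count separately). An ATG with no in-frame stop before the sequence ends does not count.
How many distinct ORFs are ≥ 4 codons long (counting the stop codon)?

Frame 3: GAC CAC CTC TCC TTG CTA — no ATG→stop ORF.
No ORF reaches 4 codons. Count = 0.

0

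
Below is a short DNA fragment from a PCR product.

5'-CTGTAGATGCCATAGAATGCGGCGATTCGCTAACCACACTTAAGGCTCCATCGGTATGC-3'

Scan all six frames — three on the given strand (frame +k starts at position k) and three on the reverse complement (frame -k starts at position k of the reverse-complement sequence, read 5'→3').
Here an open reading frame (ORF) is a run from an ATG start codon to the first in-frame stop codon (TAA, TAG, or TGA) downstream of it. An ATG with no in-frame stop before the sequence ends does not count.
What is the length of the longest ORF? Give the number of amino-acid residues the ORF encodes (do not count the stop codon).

Reverse complement (5'→3'): GCATACCGATGGAGCCTTAAGTGTGGTTAGCGAATCGCCGCATTCTATGGCATCTACAG
Frame +1: CTG TAG ATG CCA TAG AAT GCG GCG ATT CGC TAA CCA CAC TTA AGG CTC CAT CGG TAT — ATG at 7, stop TAG at 13 → 9 nt.
Frame +2: TGT AGA TGC CAT AGA ATG CGG CGA TTC GCT AAC CAC ACT TAA GGC TCC ATC GGT ATG — ATG at 17, stop TAA at 41 → 27 nt.
Frame +3: GTA GAT GCC ATA GAA TGC GGC GAT TCG CTA ACC ACA CTT AAG GCT CCA TCG GTA TGC — no ATG→stop ORF.
Frame -1: GCA TAC CGA TGG AGC CTT AAG TGT GGT TAG CGA ATC GCC GCA TTC TAT GGC ATC TAC — no ATG→stop ORF.
Frame -2: CAT ACC GAT GGA GCC TTA AGT GTG GTT AGC GAA TCG CCG CAT TCT ATG GCA TCT ACA — no ATG→stop ORF.
Frame -3: ATA CCG ATG GAG CCT TAA GTG TGG TTA GCG AAT CGC CGC ATT CTA TGG CAT CTA CAG — ATG at 9, stop TAA at 18 → 12 nt.
Longest: frame +2, positions 17–43, 27 nt = 9 codons = 8 aa. → 8 amino acids.

8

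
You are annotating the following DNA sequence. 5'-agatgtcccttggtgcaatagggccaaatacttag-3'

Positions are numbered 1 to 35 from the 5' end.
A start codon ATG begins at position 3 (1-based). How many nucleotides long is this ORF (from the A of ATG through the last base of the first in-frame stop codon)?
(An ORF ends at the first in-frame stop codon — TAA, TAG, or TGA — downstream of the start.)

33

Codons from position 3: ATG (3–5), TCC (6–8), CTT (9–11), GGT (12–14), GCA (15–17), ATA (18–20), GGG (21–23), CCA (24–26), AAT (27–29), ACT (30–32), TAG (33–35).
TAG is the first in-frame stop; ORF spans 3–35, 33 nucleotides.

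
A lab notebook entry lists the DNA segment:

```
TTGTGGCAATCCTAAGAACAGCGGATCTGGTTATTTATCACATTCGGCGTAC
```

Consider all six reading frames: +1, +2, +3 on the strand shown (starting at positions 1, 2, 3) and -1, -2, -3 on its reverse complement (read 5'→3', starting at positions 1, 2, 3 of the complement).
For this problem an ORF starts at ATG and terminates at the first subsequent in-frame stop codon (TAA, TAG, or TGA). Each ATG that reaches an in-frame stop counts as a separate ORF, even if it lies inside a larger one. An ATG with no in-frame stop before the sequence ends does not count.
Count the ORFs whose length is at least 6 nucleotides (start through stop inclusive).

1

Reverse complement (5'→3'): GTACGCCGAATGTGATAAATAACCAGATCCGCTGTTCTTAGGATTGCCACAA
Frame +1: TTG TGG CAA TCC TAA GAA CAG CGG ATC TGG TTA TTT ATC ACA TTC GGC GTA — no ATG→stop ORF.
Frame +2: TGT GGC AAT CCT AAG AAC AGC GGA TCT GGT TAT TTA TCA CAT TCG GCG TAC — no ATG→stop ORF.
Frame +3: GTG GCA ATC CTA AGA ACA GCG GAT CTG GTT ATT TAT CAC ATT CGG CGT — no ATG→stop ORF.
Frame -1: GTA CGC CGA ATG TGA TAA ATA ACC AGA TCC GCT GTT CTT AGG ATT GCC ACA — ATG at 10, stop TGA at 13 → 6 nt.
Frame -2: TAC GCC GAA TGT GAT AAA TAA CCA GAT CCG CTG TTC TTA GGA TTG CCA CAA — no ATG→stop ORF.
Frame -3: ACG CCG AAT GTG ATA AAT AAC CAG ATC CGC TGT TCT TAG GAT TGC CAC — no ATG→stop ORF.
ORFs ≥ 6 nucleotides: frame -1 10–15 (6 nucleotides). Count = 1.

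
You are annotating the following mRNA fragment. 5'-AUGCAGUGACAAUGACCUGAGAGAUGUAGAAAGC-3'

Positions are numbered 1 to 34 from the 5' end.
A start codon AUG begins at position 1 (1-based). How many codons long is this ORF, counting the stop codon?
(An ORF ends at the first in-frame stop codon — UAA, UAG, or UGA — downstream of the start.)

Codons from position 1: AUG (1–3), CAG (4–6), UGA (7–9).
UGA is the first in-frame stop; that's 3 codons including the stop.

3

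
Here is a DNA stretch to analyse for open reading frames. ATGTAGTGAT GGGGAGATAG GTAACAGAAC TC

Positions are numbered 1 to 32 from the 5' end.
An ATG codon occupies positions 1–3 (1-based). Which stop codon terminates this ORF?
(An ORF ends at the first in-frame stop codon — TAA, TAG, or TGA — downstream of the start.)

TAG

Codons from position 1: ATG (1–3), TAG (4–6).
The first in-frame stop codon is TAG.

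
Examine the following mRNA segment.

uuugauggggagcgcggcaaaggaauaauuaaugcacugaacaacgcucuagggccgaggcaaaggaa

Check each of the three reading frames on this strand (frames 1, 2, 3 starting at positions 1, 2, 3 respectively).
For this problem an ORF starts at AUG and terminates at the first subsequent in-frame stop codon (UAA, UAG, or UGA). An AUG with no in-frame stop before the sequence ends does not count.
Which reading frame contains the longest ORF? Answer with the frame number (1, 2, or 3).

Frame 1: UUU GAU GGG GAG CGC GGC AAA GGA AUA AUU AAU GCA CUG AAC AAC GCU CUA GGG CCG AGG CAA AGG — no AUG→stop ORF.
Frame 2: UUG AUG GGG AGC GCG GCA AAG GAA UAA UUA AUG CAC UGA ACA ACG CUC UAG GGC CGA GGC AAA GGA — AUG at 5, stop UAA at 26 → 24 nt; AUG at 32, stop UGA at 38 → 9 nt.
Frame 3: UGA UGG GGA GCG CGG CAA AGG AAU AAU UAA UGC ACU GAA CAA CGC UCU AGG GCC GAG GCA AAG GAA — no AUG→stop ORF.
Longest ORF is 24 nt in frame 2 (positions 5–28).

2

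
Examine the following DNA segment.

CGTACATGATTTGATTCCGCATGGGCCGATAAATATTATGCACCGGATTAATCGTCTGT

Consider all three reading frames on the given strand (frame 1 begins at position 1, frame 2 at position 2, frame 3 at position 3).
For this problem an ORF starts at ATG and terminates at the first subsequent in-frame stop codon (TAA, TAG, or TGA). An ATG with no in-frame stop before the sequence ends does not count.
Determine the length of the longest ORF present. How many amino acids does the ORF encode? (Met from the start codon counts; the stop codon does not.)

Frame 1: CGT ACA TGA TTT GAT TCC GCA TGG GCC GAT AAA TAT TAT GCA CCG GAT TAA TCG TCT — no ATG→stop ORF.
Frame 2: GTA CAT GAT TTG ATT CCG CAT GGG CCG ATA AAT ATT ATG CAC CGG ATT AAT CGT CTG — no ATG→stop ORF.
Frame 3: TAC ATG ATT TGA TTC CGC ATG GGC CGA TAA ATA TTA TGC ACC GGA TTA ATC GTC TGT — ATG at 6, stop TGA at 12 → 9 nt; ATG at 21, stop TAA at 30 → 12 nt.
Longest: frame 3, positions 21–32, 12 nt = 4 codons = 3 aa. → 3 amino acids.

3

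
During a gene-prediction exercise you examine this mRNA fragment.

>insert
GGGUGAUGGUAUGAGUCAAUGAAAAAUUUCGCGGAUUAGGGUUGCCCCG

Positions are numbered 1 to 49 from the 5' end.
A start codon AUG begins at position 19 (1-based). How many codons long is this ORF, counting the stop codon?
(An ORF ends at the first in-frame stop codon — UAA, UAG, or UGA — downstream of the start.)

Codons from position 19: AUG (19–21), AAA (22–24), AAU (25–27), UUC (28–30), GCG (31–33), GAU (34–36), UAG (37–39).
UAG is the first in-frame stop; that's 7 codons including the stop.

7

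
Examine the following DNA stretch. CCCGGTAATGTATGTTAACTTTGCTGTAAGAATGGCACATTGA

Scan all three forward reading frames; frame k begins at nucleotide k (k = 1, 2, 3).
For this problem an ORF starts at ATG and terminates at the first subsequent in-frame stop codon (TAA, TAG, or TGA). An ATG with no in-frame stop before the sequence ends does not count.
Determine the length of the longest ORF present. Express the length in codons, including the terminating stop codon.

Frame 1: CCC GGT AAT GTA TGT TAA CTT TGC TGT AAG AAT GGC ACA TTG — no ATG→stop ORF.
Frame 2: CCG GTA ATG TAT GTT AAC TTT GCT GTA AGA ATG GCA CAT TGA — ATG at 8, stop TGA at 41 → 36 nt; ATG at 32, stop TGA at 41 → 12 nt.
Frame 3: CGG TAA TGT ATG TTA ACT TTG CTG TAA GAA TGG CAC ATT — ATG at 12, stop TAA at 27 → 18 nt.
Longest: frame 2, positions 8–43, 36 nt = 12 codons = 11 aa. → 12 codons.

12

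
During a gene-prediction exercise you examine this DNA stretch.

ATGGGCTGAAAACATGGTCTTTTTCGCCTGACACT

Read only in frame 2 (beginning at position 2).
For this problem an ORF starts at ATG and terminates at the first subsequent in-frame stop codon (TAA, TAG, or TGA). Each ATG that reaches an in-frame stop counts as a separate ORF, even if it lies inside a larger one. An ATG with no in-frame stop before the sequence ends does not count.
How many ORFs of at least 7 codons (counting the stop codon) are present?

0

Frame 2: TGG GCT GAA AAC ATG GTC TTT TTC GCC TGA CAC — ATG at 14, stop TGA at 29 → 18 nt.
No ORF reaches 7 codons. Count = 0.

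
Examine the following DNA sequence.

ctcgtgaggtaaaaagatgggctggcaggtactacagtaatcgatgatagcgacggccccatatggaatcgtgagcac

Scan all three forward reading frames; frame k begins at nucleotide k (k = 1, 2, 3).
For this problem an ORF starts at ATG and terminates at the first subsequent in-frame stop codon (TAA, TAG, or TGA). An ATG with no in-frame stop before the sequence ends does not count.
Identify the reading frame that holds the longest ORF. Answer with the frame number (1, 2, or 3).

2

Frame 1: CTC GTG AGG TAA AAA GAT GGG CTG GCA GGT ACT ACA GTA ATC GAT GAT AGC GAC GGC CCC ATA TGG AAT CGT GAG CAC — no ATG→stop ORF.
Frame 2: TCG TGA GGT AAA AAG ATG GGC TGG CAG GTA CTA CAG TAA TCG ATG ATA GCG ACG GCC CCA TAT GGA ATC GTG AGC — ATG at 17, stop TAA at 38 → 24 nt.
Frame 3: CGT GAG GTA AAA AGA TGG GCT GGC AGG TAC TAC AGT AAT CGA TGA TAG CGA CGG CCC CAT ATG GAA TCG TGA GCA — ATG at 63, stop TGA at 72 → 12 nt.
Longest ORF is 24 nt in frame 2 (positions 17–40).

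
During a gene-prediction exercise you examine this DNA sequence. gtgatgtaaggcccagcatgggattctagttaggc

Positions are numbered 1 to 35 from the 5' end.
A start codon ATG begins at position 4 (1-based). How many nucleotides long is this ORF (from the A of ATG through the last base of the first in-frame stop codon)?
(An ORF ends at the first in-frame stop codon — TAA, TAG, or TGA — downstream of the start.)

Codons from position 4: ATG (4–6), TAA (7–9).
TAA is the first in-frame stop; ORF spans 4–9, 6 nucleotides.

6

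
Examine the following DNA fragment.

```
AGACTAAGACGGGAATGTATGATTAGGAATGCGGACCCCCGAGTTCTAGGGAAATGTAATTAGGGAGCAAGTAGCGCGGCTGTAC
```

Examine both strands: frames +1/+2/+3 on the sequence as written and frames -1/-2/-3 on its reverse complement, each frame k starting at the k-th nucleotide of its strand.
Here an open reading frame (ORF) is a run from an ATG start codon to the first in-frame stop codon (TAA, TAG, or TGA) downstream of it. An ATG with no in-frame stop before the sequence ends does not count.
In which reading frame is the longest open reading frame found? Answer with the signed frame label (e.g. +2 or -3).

Reverse complement (5'→3'): GTACAGCCGCGCTACTTGCTCCCTAATTACATTTCCCTAGAACTCGGGGGTCCGCATTCCTAATCATACATTCCCGTCTTAGTCT
Frame +1: AGA CTA AGA CGG GAA TGT ATG ATT AGG AAT GCG GAC CCC CGA GTT CTA GGG AAA TGT AAT TAG GGA GCA AGT AGC GCG GCT GTA — ATG at 19, stop TAG at 61 → 45 nt.
Frame +2: GAC TAA GAC GGG AAT GTA TGA TTA GGA ATG CGG ACC CCC GAG TTC TAG GGA AAT GTA ATT AGG GAG CAA GTA GCG CGG CTG TAC — ATG at 29, stop TAG at 47 → 21 nt.
Frame +3: ACT AAG ACG GGA ATG TAT GAT TAG GAA TGC GGA CCC CCG AGT TCT AGG GAA ATG TAA TTA GGG AGC AAG TAG CGC GGC TGT — ATG at 15, stop TAG at 24 → 12 nt; ATG at 54, stop TAA at 57 → 6 nt.
Frame -1: GTA CAG CCG CGC TAC TTG CTC CCT AAT TAC ATT TCC CTA GAA CTC GGG GGT CCG CAT TCC TAA TCA TAC ATT CCC GTC TTA GTC — no ATG→stop ORF.
Frame -2: TAC AGC CGC GCT ACT TGC TCC CTA ATT ACA TTT CCC TAG AAC TCG GGG GTC CGC ATT CCT AAT CAT ACA TTC CCG TCT TAG TCT — no ATG→stop ORF.
Frame -3: ACA GCC GCG CTA CTT GCT CCC TAA TTA CAT TTC CCT AGA ACT CGG GGG TCC GCA TTC CTA ATC ATA CAT TCC CGT CTT AGT — no ATG→stop ORF.
Longest ORF is 45 nt in frame +1 (positions 19–63).

+1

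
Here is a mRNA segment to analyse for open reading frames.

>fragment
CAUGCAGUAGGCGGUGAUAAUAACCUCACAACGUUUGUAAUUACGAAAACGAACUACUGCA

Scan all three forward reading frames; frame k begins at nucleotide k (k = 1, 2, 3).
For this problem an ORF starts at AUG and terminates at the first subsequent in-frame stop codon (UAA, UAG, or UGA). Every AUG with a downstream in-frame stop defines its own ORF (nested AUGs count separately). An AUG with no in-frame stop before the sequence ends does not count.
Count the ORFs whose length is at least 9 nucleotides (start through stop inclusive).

1

Frame 1: CAU GCA GUA GGC GGU GAU AAU AAC CUC ACA ACG UUU GUA AUU ACG AAA ACG AAC UAC UGC — no AUG→stop ORF.
Frame 2: AUG CAG UAG GCG GUG AUA AUA ACC UCA CAA CGU UUG UAA UUA CGA AAA CGA ACU ACU GCA — AUG at 2, stop UAG at 8 → 9 nt.
Frame 3: UGC AGU AGG CGG UGA UAA UAA CCU CAC AAC GUU UGU AAU UAC GAA AAC GAA CUA CUG — no AUG→stop ORF.
ORFs ≥ 9 nucleotides: frame 2 2–10 (9 nucleotides). Count = 1.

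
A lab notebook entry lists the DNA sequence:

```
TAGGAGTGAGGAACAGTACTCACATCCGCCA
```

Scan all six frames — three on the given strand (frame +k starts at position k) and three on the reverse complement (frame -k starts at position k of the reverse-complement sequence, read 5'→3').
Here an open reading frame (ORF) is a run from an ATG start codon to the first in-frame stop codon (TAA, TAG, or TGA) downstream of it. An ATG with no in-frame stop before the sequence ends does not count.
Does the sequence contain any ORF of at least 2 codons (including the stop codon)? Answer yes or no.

yes

Reverse complement (5'→3'): TGGCGGATGTGAGTACTGTTCCTCACTCCTA
Frame +1: TAG GAG TGA GGA ACA GTA CTC ACA TCC GCC — no ATG→stop ORF.
Frame +2: AGG AGT GAG GAA CAG TAC TCA CAT CCG CCA — no ATG→stop ORF.
Frame +3: GGA GTG AGG AAC AGT ACT CAC ATC CGC — no ATG→stop ORF.
Frame -1: TGG CGG ATG TGA GTA CTG TTC CTC ACT CCT — ATG at 7, stop TGA at 10 → 6 nt.
Frame -2: GGC GGA TGT GAG TAC TGT TCC TCA CTC CTA — no ATG→stop ORF.
Frame -3: GCG GAT GTG AGT ACT GTT CCT CAC TCC — no ATG→stop ORF.
Frame -1 has an ORF of 2 codons (positions 7–12) ≥ 2, so yes.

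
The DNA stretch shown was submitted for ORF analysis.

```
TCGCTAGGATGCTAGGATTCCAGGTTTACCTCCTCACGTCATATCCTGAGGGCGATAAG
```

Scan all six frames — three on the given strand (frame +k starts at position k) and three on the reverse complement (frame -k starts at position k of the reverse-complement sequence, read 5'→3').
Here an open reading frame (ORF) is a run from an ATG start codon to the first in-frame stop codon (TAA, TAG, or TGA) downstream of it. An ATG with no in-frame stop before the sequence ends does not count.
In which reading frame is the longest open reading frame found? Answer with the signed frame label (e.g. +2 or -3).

-3

Reverse complement (5'→3'): CTTATCGCCCTCAGGATATGACGTGAGGAGGTAAACCTGGAATCCTAGCATCCTAGCGA
Frame +1: TCG CTA GGA TGC TAG GAT TCC AGG TTT ACC TCC TCA CGT CAT ATC CTG AGG GCG ATA — no ATG→stop ORF.
Frame +2: CGC TAG GAT GCT AGG ATT CCA GGT TTA CCT CCT CAC GTC ATA TCC TGA GGG CGA TAA — no ATG→stop ORF.
Frame +3: GCT AGG ATG CTA GGA TTC CAG GTT TAC CTC CTC ACG TCA TAT CCT GAG GGC GAT AAG — no ATG→stop ORF.
Frame -1: CTT ATC GCC CTC AGG ATA TGA CGT GAG GAG GTA AAC CTG GAA TCC TAG CAT CCT AGC — no ATG→stop ORF.
Frame -2: TTA TCG CCC TCA GGA TAT GAC GTG AGG AGG TAA ACC TGG AAT CCT AGC ATC CTA GCG — no ATG→stop ORF.
Frame -3: TAT CGC CCT CAG GAT ATG ACG TGA GGA GGT AAA CCT GGA ATC CTA GCA TCC TAG CGA — ATG at 18, stop TGA at 24 → 9 nt.
Longest ORF is 9 nt in frame -3 (positions 18–26).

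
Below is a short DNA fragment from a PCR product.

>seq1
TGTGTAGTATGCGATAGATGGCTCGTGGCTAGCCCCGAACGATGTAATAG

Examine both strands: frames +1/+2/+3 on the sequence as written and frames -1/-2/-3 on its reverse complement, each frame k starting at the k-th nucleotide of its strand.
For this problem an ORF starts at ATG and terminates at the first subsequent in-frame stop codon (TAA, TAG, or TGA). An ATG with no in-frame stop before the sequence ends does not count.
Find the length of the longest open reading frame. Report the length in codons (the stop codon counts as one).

5

Reverse complement (5'→3'): CTATTACATCGTTCGGGGCTAGCCACGAGCCATCTATCGCATACTACACA
Frame +1: TGT GTA GTA TGC GAT AGA TGG CTC GTG GCT AGC CCC GAA CGA TGT AAT — no ATG→stop ORF.
Frame +2: GTG TAG TAT GCG ATA GAT GGC TCG TGG CTA GCC CCG AAC GAT GTA ATA — no ATG→stop ORF.
Frame +3: TGT AGT ATG CGA TAG ATG GCT CGT GGC TAG CCC CGA ACG ATG TAA TAG — ATG at 9, stop TAG at 15 → 9 nt; ATG at 18, stop TAG at 30 → 15 nt; ATG at 42, stop TAA at 45 → 6 nt.
Frame -1: CTA TTA CAT CGT TCG GGG CTA GCC ACG AGC CAT CTA TCG CAT ACT ACA — no ATG→stop ORF.
Frame -2: TAT TAC ATC GTT CGG GGC TAG CCA CGA GCC ATC TAT CGC ATA CTA CAC — no ATG→stop ORF.
Frame -3: ATT ACA TCG TTC GGG GCT AGC CAC GAG CCA TCT ATC GCA TAC TAC ACA — no ATG→stop ORF.
Longest: frame +3, positions 18–32, 15 nt = 5 codons = 4 aa. → 5 codons.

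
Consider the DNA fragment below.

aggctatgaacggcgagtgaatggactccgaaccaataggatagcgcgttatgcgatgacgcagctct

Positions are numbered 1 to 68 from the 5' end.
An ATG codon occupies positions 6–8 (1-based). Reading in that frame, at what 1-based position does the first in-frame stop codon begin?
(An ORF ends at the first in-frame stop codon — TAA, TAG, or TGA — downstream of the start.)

Codons from position 6: ATG (6–8), AAC (9–11), GGC (12–14), GAG (15–17), TGA (18–20).
TGA is a stop codon; it begins at position 18.

18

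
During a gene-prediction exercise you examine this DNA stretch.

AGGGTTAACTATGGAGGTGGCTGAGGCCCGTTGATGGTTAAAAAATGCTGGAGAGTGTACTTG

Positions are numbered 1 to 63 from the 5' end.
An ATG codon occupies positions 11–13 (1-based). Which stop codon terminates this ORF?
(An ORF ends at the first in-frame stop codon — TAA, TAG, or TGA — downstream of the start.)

Codons from position 11: ATG (11–13), GAG (14–16), GTG (17–19), GCT (20–22), GAG (23–25), GCC (26–28), CGT (29–31), TGA (32–34).
The first in-frame stop codon is TGA.

TGA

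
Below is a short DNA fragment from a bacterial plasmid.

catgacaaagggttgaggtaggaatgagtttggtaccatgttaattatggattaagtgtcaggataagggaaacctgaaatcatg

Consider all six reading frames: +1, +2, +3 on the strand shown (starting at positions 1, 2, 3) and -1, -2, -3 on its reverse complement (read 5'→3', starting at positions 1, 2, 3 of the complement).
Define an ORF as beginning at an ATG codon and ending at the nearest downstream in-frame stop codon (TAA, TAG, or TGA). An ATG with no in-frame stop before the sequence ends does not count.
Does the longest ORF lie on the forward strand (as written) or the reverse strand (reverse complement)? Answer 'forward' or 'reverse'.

reverse

Reverse complement (5'→3'): CATGATTTCAGGTTTCCCTTATCCTGACACTTAATCCATAATTAACATGGTACCAAACTCATTCCTACCTCAACCCTTTGTCATG
Frame +1: CAT GAC AAA GGG TTG AGG TAG GAA TGA GTT TGG TAC CAT GTT AAT TAT GGA TTA AGT GTC AGG ATA AGG GAA ACC TGA AAT CAT — no ATG→stop ORF.
Frame +2: ATG ACA AAG GGT TGA GGT AGG AAT GAG TTT GGT ACC ATG TTA ATT ATG GAT TAA GTG TCA GGA TAA GGG AAA CCT GAA ATC ATG — ATG at 2, stop TGA at 14 → 15 nt; ATG at 38, stop TAA at 53 → 18 nt; ATG at 47, stop TAA at 53 → 9 nt.
Frame +3: TGA CAA AGG GTT GAG GTA GGA ATG AGT TTG GTA CCA TGT TAA TTA TGG ATT AAG TGT CAG GAT AAG GGA AAC CTG AAA TCA — ATG at 24, stop TAA at 42 → 21 nt.
Frame -1: CAT GAT TTC AGG TTT CCC TTA TCC TGA CAC TTA ATC CAT AAT TAA CAT GGT ACC AAA CTC ATT CCT ACC TCA ACC CTT TGT CAT — no ATG→stop ORF.
Frame -2: ATG ATT TCA GGT TTC CCT TAT CCT GAC ACT TAA TCC ATA ATT AAC ATG GTA CCA AAC TCA TTC CTA CCT CAA CCC TTT GTC ATG — ATG at 2, stop TAA at 32 → 33 nt.
Frame -3: TGA TTT CAG GTT TCC CTT ATC CTG ACA CTT AAT CCA TAA TTA ACA TGG TAC CAA ACT CAT TCC TAC CTC AAC CCT TTG TCA — no ATG→stop ORF.
Forward-strand max 21 nt; reverse-strand max 33 nt. The reverse strand has the longer ORF.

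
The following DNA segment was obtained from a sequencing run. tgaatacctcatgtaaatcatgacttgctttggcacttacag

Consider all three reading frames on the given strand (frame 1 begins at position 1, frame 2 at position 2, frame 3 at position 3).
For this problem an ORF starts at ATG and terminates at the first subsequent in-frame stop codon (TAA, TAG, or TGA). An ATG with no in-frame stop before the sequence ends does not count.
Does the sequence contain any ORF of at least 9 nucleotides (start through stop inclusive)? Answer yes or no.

Frame 1: TGA ATA CCT CAT GTA AAT CAT GAC TTG CTT TGG CAC TTA CAG — no ATG→stop ORF.
Frame 2: GAA TAC CTC ATG TAA ATC ATG ACT TGC TTT GGC ACT TAC — ATG at 11, stop TAA at 14 → 6 nt.
Frame 3: AAT ACC TCA TGT AAA TCA TGA CTT GCT TTG GCA CTT ACA — no ATG→stop ORF.
Largest ORF found is 6 nucleotides < 9, so no.

no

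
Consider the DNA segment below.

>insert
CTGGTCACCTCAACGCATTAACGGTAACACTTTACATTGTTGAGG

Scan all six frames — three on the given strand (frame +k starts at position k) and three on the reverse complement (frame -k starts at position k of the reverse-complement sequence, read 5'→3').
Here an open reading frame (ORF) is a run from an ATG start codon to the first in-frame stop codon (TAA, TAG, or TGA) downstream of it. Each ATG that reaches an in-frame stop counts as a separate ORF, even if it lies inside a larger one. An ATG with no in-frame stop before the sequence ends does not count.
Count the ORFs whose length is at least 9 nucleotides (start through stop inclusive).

Reverse complement (5'→3'): CCTCAACAATGTAAAGTGTTACCGTTAATGCGTTGAGGTGACCAG
Frame +1: CTG GTC ACC TCA ACG CAT TAA CGG TAA CAC TTT ACA TTG TTG AGG — no ATG→stop ORF.
Frame +2: TGG TCA CCT CAA CGC ATT AAC GGT AAC ACT TTA CAT TGT TGA — no ATG→stop ORF.
Frame +3: GGT CAC CTC AAC GCA TTA ACG GTA ACA CTT TAC ATT GTT GAG — no ATG→stop ORF.
Frame -1: CCT CAA CAA TGT AAA GTG TTA CCG TTA ATG CGT TGA GGT GAC CAG — ATG at 28, stop TGA at 34 → 9 nt.
Frame -2: CTC AAC AAT GTA AAG TGT TAC CGT TAA TGC GTT GAG GTG ACC — no ATG→stop ORF.
Frame -3: TCA ACA ATG TAA AGT GTT ACC GTT AAT GCG TTG AGG TGA CCA — ATG at 9, stop TAA at 12 → 6 nt.
ORFs ≥ 9 nucleotides: frame -1 28–36 (9 nucleotides). Count = 1.

1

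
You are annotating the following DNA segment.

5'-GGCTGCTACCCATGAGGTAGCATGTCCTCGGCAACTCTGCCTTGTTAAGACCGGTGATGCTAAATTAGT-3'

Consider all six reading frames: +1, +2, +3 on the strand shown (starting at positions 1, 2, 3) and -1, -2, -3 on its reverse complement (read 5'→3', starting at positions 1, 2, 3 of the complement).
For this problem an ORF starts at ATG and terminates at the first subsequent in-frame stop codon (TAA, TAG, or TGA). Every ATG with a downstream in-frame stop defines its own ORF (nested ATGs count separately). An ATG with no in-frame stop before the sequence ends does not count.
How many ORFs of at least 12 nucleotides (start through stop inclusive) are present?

Reverse complement (5'→3'): ACTAATTTAGCATCACCGGTCTTAACAAGGCAGAGTTGCCGAGGACATGCTACCTCATGGGTAGCAGCC
Frame +1: GGC TGC TAC CCA TGA GGT AGC ATG TCC TCG GCA ACT CTG CCT TGT TAA GAC CGG TGA TGC TAA ATT AGT — ATG at 22, stop TAA at 46 → 27 nt.
Frame +2: GCT GCT ACC CAT GAG GTA GCA TGT CCT CGG CAA CTC TGC CTT GTT AAG ACC GGT GAT GCT AAA TTA — no ATG→stop ORF.
Frame +3: CTG CTA CCC ATG AGG TAG CAT GTC CTC GGC AAC TCT GCC TTG TTA AGA CCG GTG ATG CTA AAT TAG — ATG at 12, stop TAG at 18 → 9 nt; ATG at 57, stop TAG at 66 → 12 nt.
Frame -1: ACT AAT TTA GCA TCA CCG GTC TTA ACA AGG CAG AGT TGC CGA GGA CAT GCT ACC TCA TGG GTA GCA GCC — no ATG→stop ORF.
Frame -2: CTA ATT TAG CAT CAC CGG TCT TAA CAA GGC AGA GTT GCC GAG GAC ATG CTA CCT CAT GGG TAG CAG — ATG at 47, stop TAG at 62 → 18 nt.
Frame -3: TAA TTT AGC ATC ACC GGT CTT AAC AAG GCA GAG TTG CCG AGG ACA TGC TAC CTC ATG GGT AGC AGC — no ATG→stop ORF.
ORFs ≥ 12 nucleotides: frame +1 22–48 (27 nucleotides), frame +3 57–68 (12 nucleotides), frame -2 47–64 (18 nucleotides). Count = 3.

3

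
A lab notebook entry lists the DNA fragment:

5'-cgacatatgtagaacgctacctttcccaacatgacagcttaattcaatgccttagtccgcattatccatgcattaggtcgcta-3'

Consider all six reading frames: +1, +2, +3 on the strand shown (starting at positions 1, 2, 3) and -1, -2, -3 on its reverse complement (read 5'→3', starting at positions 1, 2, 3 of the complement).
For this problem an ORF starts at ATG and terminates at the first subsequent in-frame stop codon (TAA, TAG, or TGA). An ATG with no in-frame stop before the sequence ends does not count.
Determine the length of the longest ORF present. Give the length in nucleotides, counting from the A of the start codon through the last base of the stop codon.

Reverse complement (5'→3'): TAGCGACCTAATGCATGGATAATGCGGACTAAGGCATTGAATTAAGCTGTCATGTTGGGAAAGGTAGCGTTCTACATATGTCG
Frame +1: CGA CAT ATG TAG AAC GCT ACC TTT CCC AAC ATG ACA GCT TAA TTC AAT GCC TTA GTC CGC ATT ATC CAT GCA TTA GGT CGC — ATG at 7, stop TAG at 10 → 6 nt; ATG at 31, stop TAA at 40 → 12 nt.
Frame +2: GAC ATA TGT AGA ACG CTA CCT TTC CCA ACA TGA CAG CTT AAT TCA ATG CCT TAG TCC GCA TTA TCC ATG CAT TAG GTC GCT — ATG at 47, stop TAG at 53 → 9 nt; ATG at 68, stop TAG at 74 → 9 nt.
Frame +3: ACA TAT GTA GAA CGC TAC CTT TCC CAA CAT GAC AGC TTA ATT CAA TGC CTT AGT CCG CAT TAT CCA TGC ATT AGG TCG CTA — no ATG→stop ORF.
Frame -1: TAG CGA CCT AAT GCA TGG ATA ATG CGG ACT AAG GCA TTG AAT TAA GCT GTC ATG TTG GGA AAG GTA GCG TTC TAC ATA TGT — ATG at 22, stop TAA at 43 → 24 nt.
Frame -2: AGC GAC CTA ATG CAT GGA TAA TGC GGA CTA AGG CAT TGA ATT AAG CTG TCA TGT TGG GAA AGG TAG CGT TCT ACA TAT GTC — ATG at 11, stop TAA at 20 → 12 nt.
Frame -3: GCG ACC TAA TGC ATG GAT AAT GCG GAC TAA GGC ATT GAA TTA AGC TGT CAT GTT GGG AAA GGT AGC GTT CTA CAT ATG TCG — ATG at 15, stop TAA at 30 → 18 nt.
Longest: frame -1, positions 22–45, 24 nt = 8 codons = 7 aa. → 24 nucleotides.

24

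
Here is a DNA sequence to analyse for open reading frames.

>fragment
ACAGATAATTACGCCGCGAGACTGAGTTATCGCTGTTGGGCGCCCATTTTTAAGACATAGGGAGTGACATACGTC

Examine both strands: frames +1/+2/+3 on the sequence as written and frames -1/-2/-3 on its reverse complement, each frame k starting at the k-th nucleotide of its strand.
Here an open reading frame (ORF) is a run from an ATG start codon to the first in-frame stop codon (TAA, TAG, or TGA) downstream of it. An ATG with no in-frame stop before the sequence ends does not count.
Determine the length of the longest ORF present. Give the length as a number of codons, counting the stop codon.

7

Reverse complement (5'→3'): GACGTATGTCACTCCCTATGTCTTAAAAATGGGCGCCCAACAGCGATAACTCAGTCTCGCGGCGTAATTATCTGT
Frame +1: ACA GAT AAT TAC GCC GCG AGA CTG AGT TAT CGC TGT TGG GCG CCC ATT TTT AAG ACA TAG GGA GTG ACA TAC GTC — no ATG→stop ORF.
Frame +2: CAG ATA ATT ACG CCG CGA GAC TGA GTT ATC GCT GTT GGG CGC CCA TTT TTA AGA CAT AGG GAG TGA CAT ACG — no ATG→stop ORF.
Frame +3: AGA TAA TTA CGC CGC GAG ACT GAG TTA TCG CTG TTG GGC GCC CAT TTT TAA GAC ATA GGG AGT GAC ATA CGT — no ATG→stop ORF.
Frame -1: GAC GTA TGT CAC TCC CTA TGT CTT AAA AAT GGG CGC CCA ACA GCG ATA ACT CAG TCT CGC GGC GTA ATT ATC TGT — no ATG→stop ORF.
Frame -2: ACG TAT GTC ACT CCC TAT GTC TTA AAA ATG GGC GCC CAA CAG CGA TAA CTC AGT CTC GCG GCG TAA TTA TCT — ATG at 29, stop TAA at 47 → 21 nt.
Frame -3: CGT ATG TCA CTC CCT ATG TCT TAA AAA TGG GCG CCC AAC AGC GAT AAC TCA GTC TCG CGG CGT AAT TAT CTG — ATG at 6, stop TAA at 24 → 21 nt; ATG at 18, stop TAA at 24 → 9 nt.
Longest: frame -2, positions 29–49, 21 nt = 7 codons = 6 aa. → 7 codons.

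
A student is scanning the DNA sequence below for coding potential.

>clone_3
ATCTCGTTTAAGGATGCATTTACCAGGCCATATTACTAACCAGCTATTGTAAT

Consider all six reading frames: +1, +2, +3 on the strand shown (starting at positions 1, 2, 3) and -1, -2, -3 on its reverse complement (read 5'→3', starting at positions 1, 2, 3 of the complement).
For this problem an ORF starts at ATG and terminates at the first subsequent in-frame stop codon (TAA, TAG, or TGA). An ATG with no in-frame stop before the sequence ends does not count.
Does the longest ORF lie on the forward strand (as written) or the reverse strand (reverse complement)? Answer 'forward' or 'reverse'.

forward

Reverse complement (5'→3'): ATTACAATAGCTGGTTAGTAATATGGCCTGGTAAATGCATCCTTAAACGAGAT
Frame +1: ATC TCG TTT AAG GAT GCA TTT ACC AGG CCA TAT TAC TAA CCA GCT ATT GTA — no ATG→stop ORF.
Frame +2: TCT CGT TTA AGG ATG CAT TTA CCA GGC CAT ATT ACT AAC CAG CTA TTG TAA — ATG at 14, stop TAA at 50 → 39 nt.
Frame +3: CTC GTT TAA GGA TGC ATT TAC CAG GCC ATA TTA CTA ACC AGC TAT TGT AAT — no ATG→stop ORF.
Frame -1: ATT ACA ATA GCT GGT TAG TAA TAT GGC CTG GTA AAT GCA TCC TTA AAC GAG — no ATG→stop ORF.
Frame -2: TTA CAA TAG CTG GTT AGT AAT ATG GCC TGG TAA ATG CAT CCT TAA ACG AGA — ATG at 23, stop TAA at 32 → 12 nt; ATG at 35, stop TAA at 44 → 12 nt.
Frame -3: TAC AAT AGC TGG TTA GTA ATA TGG CCT GGT AAA TGC ATC CTT AAA CGA GAT — no ATG→stop ORF.
Forward-strand max 39 nt; reverse-strand max 12 nt. The forward strand has the longer ORF.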